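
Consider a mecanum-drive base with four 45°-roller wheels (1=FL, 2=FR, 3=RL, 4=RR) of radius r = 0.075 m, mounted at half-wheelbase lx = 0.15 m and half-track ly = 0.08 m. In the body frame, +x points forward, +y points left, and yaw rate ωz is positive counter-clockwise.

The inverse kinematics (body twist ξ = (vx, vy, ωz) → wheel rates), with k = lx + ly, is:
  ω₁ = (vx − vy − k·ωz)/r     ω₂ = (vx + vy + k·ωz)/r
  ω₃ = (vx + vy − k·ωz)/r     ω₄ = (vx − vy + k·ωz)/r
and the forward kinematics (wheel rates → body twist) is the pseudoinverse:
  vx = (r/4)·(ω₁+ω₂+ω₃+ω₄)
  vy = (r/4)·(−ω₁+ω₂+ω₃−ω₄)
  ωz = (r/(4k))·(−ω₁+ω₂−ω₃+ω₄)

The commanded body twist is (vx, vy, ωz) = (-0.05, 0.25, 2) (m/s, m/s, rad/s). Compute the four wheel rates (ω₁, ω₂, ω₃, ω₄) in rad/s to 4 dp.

k = lx + ly = 0.15 + 0.08 = 0.2300;  k·ωz = 0.2300·2 = 0.4600
ω₁ (FL) = (vx − vy − k·ωz)/r = -0.7600/0.075 = -10.1333
ω₂ (FR) = (vx + vy + k·ωz)/r = 0.6600/0.075 = 8.8000
ω₃ (RL) = (vx + vy − k·ωz)/r = -0.2600/0.075 = -3.4667
ω₄ (RR) = (vx − vy + k·ωz)/r = 0.1600/0.075 = 2.1333

(-10.1333, 8.8000, -3.4667, 2.1333)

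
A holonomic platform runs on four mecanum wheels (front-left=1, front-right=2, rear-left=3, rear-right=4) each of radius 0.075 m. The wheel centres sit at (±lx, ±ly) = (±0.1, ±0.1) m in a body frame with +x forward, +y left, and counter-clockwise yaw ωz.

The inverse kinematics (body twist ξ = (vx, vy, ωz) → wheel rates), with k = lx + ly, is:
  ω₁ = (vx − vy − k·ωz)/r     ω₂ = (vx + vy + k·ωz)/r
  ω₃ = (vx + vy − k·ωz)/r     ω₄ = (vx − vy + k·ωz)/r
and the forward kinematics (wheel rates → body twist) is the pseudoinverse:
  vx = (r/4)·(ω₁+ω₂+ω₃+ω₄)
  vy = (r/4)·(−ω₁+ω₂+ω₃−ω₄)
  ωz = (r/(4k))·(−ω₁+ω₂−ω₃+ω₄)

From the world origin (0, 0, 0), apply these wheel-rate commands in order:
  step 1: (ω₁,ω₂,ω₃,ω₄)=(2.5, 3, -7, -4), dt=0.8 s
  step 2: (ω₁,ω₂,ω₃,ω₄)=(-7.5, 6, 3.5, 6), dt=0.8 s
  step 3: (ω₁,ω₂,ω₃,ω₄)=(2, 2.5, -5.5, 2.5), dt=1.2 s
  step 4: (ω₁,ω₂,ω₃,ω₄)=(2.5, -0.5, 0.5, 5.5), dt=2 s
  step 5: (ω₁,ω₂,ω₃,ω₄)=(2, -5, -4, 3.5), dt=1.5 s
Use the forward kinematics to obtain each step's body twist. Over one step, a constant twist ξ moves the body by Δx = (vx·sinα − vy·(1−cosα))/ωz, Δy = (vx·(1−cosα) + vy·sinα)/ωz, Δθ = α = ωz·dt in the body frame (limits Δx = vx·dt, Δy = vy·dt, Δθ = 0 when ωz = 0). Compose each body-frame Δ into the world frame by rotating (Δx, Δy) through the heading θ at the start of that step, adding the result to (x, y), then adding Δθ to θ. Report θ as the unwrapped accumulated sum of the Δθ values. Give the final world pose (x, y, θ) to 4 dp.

step 1: ξ=(vx,vy,ωz)=(-0.1031, -0.0469, 0.3281), dt=0.8 → body Δ=(-0.0767, -0.0478, 0.2625) → world pose (-0.0767, -0.0478, 0.2625)
step 2: ξ=(vx,vy,ωz)=(0.1500, 0.2062, 1.5000), dt=0.8 → body Δ=(0.0055, 0.1919, 1.2000) → world pose (-0.1211, 0.1389, 1.4625)
step 3: ξ=(vx,vy,ωz)=(0.0281, -0.1406, 0.7969), dt=1.2 → body Δ=(0.1036, -0.1292, 0.9562) → world pose (0.0185, 0.2279, 2.4187)
step 4: ξ=(vx,vy,ωz)=(0.1500, -0.1500, 0.1875), dt=2.0 → body Δ=(0.3486, -0.2374, 0.3750) → world pose (-0.0858, 0.6366, 2.7937)
step 5: ξ=(vx,vy,ωz)=(-0.0656, -0.2719, 0.0469), dt=1.5 → body Δ=(-0.0840, -0.4109, 0.0703) → world pose (0.1332, 0.9943, 2.8641)

(0.1332, 0.9943, 2.8641)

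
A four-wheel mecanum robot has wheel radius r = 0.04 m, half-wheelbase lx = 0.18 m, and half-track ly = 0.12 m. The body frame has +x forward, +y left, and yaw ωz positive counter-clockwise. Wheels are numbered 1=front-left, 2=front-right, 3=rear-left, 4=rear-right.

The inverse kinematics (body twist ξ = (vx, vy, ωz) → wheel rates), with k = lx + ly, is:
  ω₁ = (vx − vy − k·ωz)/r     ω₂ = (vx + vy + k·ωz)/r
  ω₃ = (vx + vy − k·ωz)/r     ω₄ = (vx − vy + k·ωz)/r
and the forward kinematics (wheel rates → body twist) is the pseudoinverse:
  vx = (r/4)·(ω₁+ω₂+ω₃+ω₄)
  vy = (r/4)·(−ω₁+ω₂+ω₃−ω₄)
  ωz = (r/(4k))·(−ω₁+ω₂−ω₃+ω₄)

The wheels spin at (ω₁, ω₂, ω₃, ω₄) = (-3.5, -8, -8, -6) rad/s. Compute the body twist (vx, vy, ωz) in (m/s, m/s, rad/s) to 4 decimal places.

(-0.2550, -0.0650, -0.0833)

k = lx + ly = 0.18 + 0.12 = 0.3000
ω₁+ω₂+ω₃+ω₄ = -25.5000  →  vx = (0.04/4)·-25.5000 = -0.2550
−ω₁+ω₂+ω₃−ω₄ = -6.5000  →  vy = (0.04/4)·-6.5000 = -0.0650
−ω₁+ω₂−ω₃+ω₄ = -2.5000  →  ωz = (0.04/1.2000)·-2.5000 = -0.0833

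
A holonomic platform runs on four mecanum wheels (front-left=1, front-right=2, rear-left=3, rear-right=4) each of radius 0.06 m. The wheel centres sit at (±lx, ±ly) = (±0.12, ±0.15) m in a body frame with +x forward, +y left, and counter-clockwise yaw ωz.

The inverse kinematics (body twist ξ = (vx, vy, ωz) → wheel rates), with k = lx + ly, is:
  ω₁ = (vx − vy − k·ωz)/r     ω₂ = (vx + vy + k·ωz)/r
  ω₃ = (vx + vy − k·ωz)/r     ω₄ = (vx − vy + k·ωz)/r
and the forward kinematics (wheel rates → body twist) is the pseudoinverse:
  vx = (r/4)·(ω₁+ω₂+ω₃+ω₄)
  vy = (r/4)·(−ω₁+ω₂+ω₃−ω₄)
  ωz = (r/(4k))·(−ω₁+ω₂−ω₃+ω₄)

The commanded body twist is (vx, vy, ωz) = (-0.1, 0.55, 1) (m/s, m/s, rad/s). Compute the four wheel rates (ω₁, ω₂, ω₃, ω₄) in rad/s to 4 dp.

(-15.3333, 12.0000, 3.0000, -6.3333)

k = lx + ly = 0.12 + 0.15 = 0.2700;  k·ωz = 0.2700·1 = 0.2700
ω₁ (FL) = (vx − vy − k·ωz)/r = -0.9200/0.06 = -15.3333
ω₂ (FR) = (vx + vy + k·ωz)/r = 0.7200/0.06 = 12.0000
ω₃ (RL) = (vx + vy − k·ωz)/r = 0.1800/0.06 = 3.0000
ω₄ (RR) = (vx − vy + k·ωz)/r = -0.3800/0.06 = -6.3333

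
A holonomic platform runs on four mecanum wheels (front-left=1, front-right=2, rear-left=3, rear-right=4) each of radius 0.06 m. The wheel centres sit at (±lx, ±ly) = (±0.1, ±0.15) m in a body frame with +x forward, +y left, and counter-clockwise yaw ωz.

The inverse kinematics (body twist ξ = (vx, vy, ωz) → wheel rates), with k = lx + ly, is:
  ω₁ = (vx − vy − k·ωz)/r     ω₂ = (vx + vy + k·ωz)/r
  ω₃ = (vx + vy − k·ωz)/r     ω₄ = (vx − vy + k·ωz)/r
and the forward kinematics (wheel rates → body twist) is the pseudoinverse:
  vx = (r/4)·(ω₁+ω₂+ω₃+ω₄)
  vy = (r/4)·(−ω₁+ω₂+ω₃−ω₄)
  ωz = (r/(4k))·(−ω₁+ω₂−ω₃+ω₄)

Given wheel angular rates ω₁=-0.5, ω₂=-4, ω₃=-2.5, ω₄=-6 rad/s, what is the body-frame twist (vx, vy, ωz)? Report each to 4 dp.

(-0.1950, 0.0000, -0.4200)

k = lx + ly = 0.1 + 0.15 = 0.2500
ω₁+ω₂+ω₃+ω₄ = -13.0000  →  vx = (0.06/4)·-13.0000 = -0.1950
−ω₁+ω₂+ω₃−ω₄ = 0.0000  →  vy = (0.06/4)·0.0000 = 0.0000
−ω₁+ω₂−ω₃+ω₄ = -7.0000  →  ωz = (0.06/1.0000)·-7.0000 = -0.4200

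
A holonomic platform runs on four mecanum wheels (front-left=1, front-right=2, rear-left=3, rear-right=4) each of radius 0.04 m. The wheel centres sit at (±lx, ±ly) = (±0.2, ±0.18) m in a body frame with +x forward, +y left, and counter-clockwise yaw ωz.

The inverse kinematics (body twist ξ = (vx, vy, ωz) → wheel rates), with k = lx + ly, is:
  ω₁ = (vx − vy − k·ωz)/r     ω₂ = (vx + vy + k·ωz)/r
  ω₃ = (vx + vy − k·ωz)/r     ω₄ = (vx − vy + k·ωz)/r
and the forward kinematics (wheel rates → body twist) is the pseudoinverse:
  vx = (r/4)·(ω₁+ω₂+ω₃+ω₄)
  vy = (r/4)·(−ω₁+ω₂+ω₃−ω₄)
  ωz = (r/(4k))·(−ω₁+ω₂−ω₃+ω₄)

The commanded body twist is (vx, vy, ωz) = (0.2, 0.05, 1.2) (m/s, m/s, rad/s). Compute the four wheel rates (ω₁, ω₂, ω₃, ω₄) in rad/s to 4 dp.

(-7.6500, 17.6500, -5.1500, 15.1500)

k = lx + ly = 0.2 + 0.18 = 0.3800;  k·ωz = 0.3800·1.2 = 0.4560
ω₁ (FL) = (vx − vy − k·ωz)/r = -0.3060/0.04 = -7.6500
ω₂ (FR) = (vx + vy + k·ωz)/r = 0.7060/0.04 = 17.6500
ω₃ (RL) = (vx + vy − k·ωz)/r = -0.2060/0.04 = -5.1500
ω₄ (RR) = (vx − vy + k·ωz)/r = 0.6060/0.04 = 15.1500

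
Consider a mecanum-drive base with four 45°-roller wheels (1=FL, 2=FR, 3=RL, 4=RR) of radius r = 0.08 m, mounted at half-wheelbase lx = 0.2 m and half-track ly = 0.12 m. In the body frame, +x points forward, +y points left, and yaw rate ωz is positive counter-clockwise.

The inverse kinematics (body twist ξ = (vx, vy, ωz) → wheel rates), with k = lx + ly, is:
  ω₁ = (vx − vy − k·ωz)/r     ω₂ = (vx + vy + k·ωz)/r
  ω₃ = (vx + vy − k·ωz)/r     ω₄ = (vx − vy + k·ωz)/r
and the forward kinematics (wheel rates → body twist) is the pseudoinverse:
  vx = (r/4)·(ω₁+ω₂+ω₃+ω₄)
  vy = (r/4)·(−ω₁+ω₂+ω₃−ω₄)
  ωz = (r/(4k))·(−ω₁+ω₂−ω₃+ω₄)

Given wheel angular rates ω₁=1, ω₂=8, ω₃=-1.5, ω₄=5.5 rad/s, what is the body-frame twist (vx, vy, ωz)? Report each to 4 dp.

(0.2600, 0.0000, 0.8750)

k = lx + ly = 0.2 + 0.12 = 0.3200
ω₁+ω₂+ω₃+ω₄ = 13.0000  →  vx = (0.08/4)·13.0000 = 0.2600
−ω₁+ω₂+ω₃−ω₄ = 0.0000  →  vy = (0.08/4)·0.0000 = 0.0000
−ω₁+ω₂−ω₃+ω₄ = 14.0000  →  ωz = (0.08/1.2800)·14.0000 = 0.8750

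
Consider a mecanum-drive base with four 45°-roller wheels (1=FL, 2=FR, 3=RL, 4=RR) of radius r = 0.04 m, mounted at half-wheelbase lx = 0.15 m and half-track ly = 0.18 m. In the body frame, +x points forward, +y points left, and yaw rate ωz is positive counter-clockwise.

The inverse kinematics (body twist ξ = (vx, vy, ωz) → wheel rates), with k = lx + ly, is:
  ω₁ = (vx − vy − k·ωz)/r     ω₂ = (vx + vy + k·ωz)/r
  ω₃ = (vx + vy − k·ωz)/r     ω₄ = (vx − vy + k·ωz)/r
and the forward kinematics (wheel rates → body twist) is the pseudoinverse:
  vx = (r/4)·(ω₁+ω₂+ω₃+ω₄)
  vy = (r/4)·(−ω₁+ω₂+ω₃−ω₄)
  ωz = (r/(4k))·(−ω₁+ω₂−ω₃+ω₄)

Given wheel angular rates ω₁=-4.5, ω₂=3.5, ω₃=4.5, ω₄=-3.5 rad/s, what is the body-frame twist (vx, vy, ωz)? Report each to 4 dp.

(0.0000, 0.1600, 0.0000)

k = lx + ly = 0.15 + 0.18 = 0.3300
ω₁+ω₂+ω₃+ω₄ = 0.0000  →  vx = (0.04/4)·0.0000 = 0.0000
−ω₁+ω₂+ω₃−ω₄ = 16.0000  →  vy = (0.04/4)·16.0000 = 0.1600
−ω₁+ω₂−ω₃+ω₄ = 0.0000  →  ωz = (0.04/1.3200)·0.0000 = 0.0000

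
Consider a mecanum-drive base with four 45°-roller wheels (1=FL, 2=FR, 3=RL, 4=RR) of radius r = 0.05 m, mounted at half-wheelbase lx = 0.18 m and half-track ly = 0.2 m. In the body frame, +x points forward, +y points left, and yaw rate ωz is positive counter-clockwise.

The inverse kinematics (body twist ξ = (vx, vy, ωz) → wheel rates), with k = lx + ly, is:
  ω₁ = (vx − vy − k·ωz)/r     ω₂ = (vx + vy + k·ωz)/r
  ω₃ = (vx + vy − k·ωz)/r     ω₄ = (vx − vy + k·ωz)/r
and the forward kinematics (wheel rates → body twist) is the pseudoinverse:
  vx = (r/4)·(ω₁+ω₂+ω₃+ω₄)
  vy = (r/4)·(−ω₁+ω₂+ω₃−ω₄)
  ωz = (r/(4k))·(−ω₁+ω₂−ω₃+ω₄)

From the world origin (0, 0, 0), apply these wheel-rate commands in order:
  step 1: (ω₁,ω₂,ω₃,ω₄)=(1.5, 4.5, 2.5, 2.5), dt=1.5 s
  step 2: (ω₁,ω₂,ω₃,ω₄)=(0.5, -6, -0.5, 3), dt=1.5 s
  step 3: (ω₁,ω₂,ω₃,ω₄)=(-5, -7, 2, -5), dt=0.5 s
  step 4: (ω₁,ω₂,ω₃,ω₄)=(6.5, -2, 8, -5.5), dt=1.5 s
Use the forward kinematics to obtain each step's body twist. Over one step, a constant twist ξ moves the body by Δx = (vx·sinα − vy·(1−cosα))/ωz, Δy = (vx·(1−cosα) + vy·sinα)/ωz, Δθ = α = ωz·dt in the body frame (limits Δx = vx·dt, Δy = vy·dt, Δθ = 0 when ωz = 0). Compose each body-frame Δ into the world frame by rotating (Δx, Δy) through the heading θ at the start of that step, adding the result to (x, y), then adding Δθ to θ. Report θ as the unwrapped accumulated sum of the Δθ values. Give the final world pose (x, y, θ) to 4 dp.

step 1: ξ=(vx,vy,ωz)=(0.1375, 0.0375, 0.0987), dt=1.5 → body Δ=(0.2013, 0.0713, 0.1480) → world pose (0.2013, 0.0713, 0.1480)
step 2: ξ=(vx,vy,ωz)=(-0.0375, -0.1250, -0.0987), dt=1.5 → body Δ=(-0.0699, -0.1827, -0.1480) → world pose (0.1591, -0.1197, 0.0000)
step 3: ξ=(vx,vy,ωz)=(-0.1875, 0.0625, -0.2961), dt=0.5 → body Δ=(-0.0911, 0.0381, -0.1480) → world pose (0.0680, -0.0816, -0.1480)
step 4: ξ=(vx,vy,ωz)=(0.0875, 0.0625, -0.7237), dt=1.5 → body Δ=(0.1530, 0.0119, -1.0855) → world pose (0.2212, -0.0924, -1.2336)

(0.2212, -0.0924, -1.2336)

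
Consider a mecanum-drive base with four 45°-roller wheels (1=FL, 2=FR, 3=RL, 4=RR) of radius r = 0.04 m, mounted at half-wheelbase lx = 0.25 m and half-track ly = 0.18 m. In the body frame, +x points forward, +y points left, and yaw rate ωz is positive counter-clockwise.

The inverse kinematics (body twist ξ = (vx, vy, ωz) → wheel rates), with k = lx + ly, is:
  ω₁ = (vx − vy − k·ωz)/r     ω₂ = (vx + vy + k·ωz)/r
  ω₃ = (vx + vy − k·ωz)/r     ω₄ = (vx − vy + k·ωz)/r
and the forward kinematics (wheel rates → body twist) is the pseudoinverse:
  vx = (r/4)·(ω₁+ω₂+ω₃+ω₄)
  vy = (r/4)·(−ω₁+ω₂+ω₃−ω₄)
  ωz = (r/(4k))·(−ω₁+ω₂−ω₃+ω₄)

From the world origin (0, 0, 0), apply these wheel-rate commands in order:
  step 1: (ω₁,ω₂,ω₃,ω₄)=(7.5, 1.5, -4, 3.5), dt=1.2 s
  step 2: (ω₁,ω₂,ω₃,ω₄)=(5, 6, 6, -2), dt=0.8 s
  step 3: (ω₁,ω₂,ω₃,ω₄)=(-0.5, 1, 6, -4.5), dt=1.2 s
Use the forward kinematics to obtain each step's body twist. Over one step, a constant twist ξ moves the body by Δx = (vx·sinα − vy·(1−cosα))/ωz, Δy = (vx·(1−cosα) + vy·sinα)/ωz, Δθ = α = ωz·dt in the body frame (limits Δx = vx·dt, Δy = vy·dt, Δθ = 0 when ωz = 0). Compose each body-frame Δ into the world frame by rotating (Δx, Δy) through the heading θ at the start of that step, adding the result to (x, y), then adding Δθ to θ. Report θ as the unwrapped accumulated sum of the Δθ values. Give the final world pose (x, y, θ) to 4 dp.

(0.2808, 0.0446, -0.3395)

step 1: ξ=(vx,vy,ωz)=(0.0850, -0.1350, 0.0349), dt=1.2 → body Δ=(0.1054, -0.1598, 0.0419) → world pose (0.1054, -0.1598, 0.0419)
step 2: ξ=(vx,vy,ωz)=(0.1500, 0.0900, -0.1628), dt=0.8 → body Δ=(0.1243, 0.0640, -0.1302) → world pose (0.2269, -0.0907, -0.0884)
step 3: ξ=(vx,vy,ωz)=(0.0200, 0.1200, -0.2093), dt=1.2 → body Δ=(0.0417, 0.1395, -0.2512) → world pose (0.2808, 0.0446, -0.3395)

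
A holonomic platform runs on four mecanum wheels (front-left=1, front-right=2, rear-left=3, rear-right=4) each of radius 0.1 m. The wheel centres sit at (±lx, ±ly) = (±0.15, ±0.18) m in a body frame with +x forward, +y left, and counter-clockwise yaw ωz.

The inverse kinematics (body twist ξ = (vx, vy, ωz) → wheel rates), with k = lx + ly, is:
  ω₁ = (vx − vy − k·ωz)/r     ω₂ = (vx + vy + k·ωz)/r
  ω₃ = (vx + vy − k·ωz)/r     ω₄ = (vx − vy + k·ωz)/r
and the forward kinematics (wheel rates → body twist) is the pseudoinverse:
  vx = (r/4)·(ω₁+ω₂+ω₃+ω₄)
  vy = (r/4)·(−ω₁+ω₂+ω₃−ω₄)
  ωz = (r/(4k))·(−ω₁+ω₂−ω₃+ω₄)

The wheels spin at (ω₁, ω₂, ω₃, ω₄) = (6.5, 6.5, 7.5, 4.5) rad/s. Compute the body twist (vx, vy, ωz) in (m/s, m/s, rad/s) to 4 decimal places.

(0.6250, 0.0750, -0.2273)

k = lx + ly = 0.15 + 0.18 = 0.3300
ω₁+ω₂+ω₃+ω₄ = 25.0000  →  vx = (0.1/4)·25.0000 = 0.6250
−ω₁+ω₂+ω₃−ω₄ = 3.0000  →  vy = (0.1/4)·3.0000 = 0.0750
−ω₁+ω₂−ω₃+ω₄ = -3.0000  →  ωz = (0.1/1.3200)·-3.0000 = -0.2273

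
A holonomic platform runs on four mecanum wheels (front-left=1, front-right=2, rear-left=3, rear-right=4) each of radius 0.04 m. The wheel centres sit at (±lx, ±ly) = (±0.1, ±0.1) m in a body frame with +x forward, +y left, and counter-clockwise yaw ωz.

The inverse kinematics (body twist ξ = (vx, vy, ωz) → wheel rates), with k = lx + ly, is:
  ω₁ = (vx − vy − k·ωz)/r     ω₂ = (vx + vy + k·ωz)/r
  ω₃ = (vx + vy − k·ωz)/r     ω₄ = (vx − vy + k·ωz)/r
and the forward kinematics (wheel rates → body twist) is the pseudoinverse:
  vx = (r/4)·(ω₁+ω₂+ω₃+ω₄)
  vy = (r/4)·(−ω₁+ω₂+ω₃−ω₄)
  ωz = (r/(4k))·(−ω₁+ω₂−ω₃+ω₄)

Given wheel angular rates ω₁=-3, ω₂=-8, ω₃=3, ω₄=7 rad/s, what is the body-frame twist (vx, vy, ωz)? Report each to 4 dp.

k = lx + ly = 0.1 + 0.1 = 0.2000
ω₁+ω₂+ω₃+ω₄ = -1.0000  →  vx = (0.04/4)·-1.0000 = -0.0100
−ω₁+ω₂+ω₃−ω₄ = -9.0000  →  vy = (0.04/4)·-9.0000 = -0.0900
−ω₁+ω₂−ω₃+ω₄ = -1.0000  →  ωz = (0.04/0.8000)·-1.0000 = -0.0500

(-0.0100, -0.0900, -0.0500)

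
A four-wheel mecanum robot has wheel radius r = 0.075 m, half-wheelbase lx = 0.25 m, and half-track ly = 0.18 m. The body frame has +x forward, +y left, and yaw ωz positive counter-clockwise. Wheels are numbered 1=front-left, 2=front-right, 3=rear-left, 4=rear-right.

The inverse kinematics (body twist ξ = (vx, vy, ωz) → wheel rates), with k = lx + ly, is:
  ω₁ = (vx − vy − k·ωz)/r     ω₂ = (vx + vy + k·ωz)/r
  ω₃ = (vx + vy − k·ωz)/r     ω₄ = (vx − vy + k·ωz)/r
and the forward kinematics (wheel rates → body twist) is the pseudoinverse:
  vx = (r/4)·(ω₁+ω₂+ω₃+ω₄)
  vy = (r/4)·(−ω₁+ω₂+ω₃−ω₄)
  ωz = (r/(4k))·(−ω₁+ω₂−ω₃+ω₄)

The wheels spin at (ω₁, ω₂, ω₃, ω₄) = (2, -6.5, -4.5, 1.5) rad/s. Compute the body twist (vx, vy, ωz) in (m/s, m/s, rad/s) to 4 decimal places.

k = lx + ly = 0.25 + 0.18 = 0.4300
ω₁+ω₂+ω₃+ω₄ = -7.5000  →  vx = (0.075/4)·-7.5000 = -0.1406
−ω₁+ω₂+ω₃−ω₄ = -14.5000  →  vy = (0.075/4)·-14.5000 = -0.2719
−ω₁+ω₂−ω₃+ω₄ = -2.5000  →  ωz = (0.075/1.7200)·-2.5000 = -0.1090

(-0.1406, -0.2719, -0.1090)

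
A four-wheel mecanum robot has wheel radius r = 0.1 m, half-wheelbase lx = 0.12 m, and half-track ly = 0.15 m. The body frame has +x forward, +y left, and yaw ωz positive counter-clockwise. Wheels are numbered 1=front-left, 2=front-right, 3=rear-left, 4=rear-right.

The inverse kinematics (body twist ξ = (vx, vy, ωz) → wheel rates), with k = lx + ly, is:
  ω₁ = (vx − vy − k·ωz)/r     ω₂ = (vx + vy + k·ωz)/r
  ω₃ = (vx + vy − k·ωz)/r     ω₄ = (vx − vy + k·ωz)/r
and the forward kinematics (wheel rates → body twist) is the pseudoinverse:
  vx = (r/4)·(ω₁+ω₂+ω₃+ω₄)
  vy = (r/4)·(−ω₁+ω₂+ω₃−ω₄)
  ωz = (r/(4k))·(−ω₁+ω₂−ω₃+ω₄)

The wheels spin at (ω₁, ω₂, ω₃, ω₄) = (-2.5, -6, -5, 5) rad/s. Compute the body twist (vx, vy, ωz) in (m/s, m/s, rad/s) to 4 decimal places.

k = lx + ly = 0.12 + 0.15 = 0.2700
ω₁+ω₂+ω₃+ω₄ = -8.5000  →  vx = (0.1/4)·-8.5000 = -0.2125
−ω₁+ω₂+ω₃−ω₄ = -13.5000  →  vy = (0.1/4)·-13.5000 = -0.3375
−ω₁+ω₂−ω₃+ω₄ = 6.5000  →  ωz = (0.1/1.0800)·6.5000 = 0.6019

(-0.2125, -0.3375, 0.6019)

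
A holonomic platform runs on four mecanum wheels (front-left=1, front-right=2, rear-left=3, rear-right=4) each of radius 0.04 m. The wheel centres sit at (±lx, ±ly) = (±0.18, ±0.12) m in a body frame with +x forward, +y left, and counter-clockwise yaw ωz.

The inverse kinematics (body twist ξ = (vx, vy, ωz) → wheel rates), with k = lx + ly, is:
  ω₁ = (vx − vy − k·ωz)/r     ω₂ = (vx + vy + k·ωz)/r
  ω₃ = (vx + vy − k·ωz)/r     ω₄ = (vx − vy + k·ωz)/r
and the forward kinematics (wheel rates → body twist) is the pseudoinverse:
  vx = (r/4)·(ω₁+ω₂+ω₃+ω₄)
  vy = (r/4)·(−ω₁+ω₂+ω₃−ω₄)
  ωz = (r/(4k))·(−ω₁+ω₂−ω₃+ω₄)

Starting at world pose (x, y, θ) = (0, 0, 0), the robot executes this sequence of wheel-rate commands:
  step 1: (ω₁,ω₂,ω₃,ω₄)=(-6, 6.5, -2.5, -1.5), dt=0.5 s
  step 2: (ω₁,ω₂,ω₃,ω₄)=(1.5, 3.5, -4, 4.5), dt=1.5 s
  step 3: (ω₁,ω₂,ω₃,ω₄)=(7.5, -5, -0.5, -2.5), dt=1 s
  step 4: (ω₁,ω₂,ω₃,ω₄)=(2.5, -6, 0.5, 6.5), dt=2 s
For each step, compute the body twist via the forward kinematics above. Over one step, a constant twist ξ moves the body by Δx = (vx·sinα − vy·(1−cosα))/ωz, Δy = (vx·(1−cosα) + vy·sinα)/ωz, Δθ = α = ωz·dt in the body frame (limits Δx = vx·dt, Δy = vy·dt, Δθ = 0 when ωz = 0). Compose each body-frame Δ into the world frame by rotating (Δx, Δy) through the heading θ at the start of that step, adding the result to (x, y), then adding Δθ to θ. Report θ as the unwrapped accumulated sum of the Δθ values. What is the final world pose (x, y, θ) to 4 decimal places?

step 1: ξ=(vx,vy,ωz)=(-0.0350, 0.1150, 0.4500), dt=0.5 → body Δ=(-0.0238, 0.0551, 0.2250) → world pose (-0.0238, 0.0551, 0.2250)
step 2: ξ=(vx,vy,ωz)=(0.0550, -0.0650, 0.3500), dt=1.5 → body Δ=(0.1038, -0.0719, 0.5250) → world pose (0.0934, 0.0081, 0.7500)
step 3: ξ=(vx,vy,ωz)=(-0.0050, -0.1050, -0.4833), dt=1.0 → body Δ=(-0.0297, -0.0998, -0.4833) → world pose (0.1397, -0.0851, 0.2667)
step 4: ξ=(vx,vy,ωz)=(0.0350, -0.1450, -0.0833), dt=2.0 → body Δ=(0.0456, -0.2945, -0.1667) → world pose (0.2612, -0.3572, 0.1000)

(0.2612, -0.3572, 0.1000)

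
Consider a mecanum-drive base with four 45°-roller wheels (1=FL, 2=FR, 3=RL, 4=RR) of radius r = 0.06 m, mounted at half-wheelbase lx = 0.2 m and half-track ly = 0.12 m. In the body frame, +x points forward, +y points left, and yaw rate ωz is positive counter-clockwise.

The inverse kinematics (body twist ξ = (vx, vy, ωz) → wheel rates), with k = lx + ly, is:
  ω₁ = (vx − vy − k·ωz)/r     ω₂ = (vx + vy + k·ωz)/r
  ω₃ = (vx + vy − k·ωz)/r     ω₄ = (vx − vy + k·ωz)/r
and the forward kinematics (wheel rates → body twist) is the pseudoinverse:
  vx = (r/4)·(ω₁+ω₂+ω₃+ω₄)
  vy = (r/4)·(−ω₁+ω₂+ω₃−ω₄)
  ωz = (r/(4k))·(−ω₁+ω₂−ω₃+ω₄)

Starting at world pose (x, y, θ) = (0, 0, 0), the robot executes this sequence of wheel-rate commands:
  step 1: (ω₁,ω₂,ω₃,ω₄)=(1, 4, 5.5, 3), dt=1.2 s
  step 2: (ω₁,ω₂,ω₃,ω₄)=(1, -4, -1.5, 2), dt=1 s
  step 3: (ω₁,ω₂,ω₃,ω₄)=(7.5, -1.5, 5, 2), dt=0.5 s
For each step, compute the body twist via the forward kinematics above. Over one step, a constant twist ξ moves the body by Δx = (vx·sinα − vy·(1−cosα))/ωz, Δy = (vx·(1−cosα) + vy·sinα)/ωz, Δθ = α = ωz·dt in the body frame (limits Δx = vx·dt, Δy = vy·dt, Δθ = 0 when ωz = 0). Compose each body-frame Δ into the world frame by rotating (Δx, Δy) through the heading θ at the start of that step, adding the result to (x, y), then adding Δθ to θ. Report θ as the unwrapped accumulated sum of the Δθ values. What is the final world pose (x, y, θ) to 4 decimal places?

step 1: ξ=(vx,vy,ωz)=(0.2025, 0.0825, 0.0234), dt=1.2 → body Δ=(0.2416, 0.1024, 0.0281) → world pose (0.2416, 0.1024, 0.0281)
step 2: ξ=(vx,vy,ωz)=(-0.0375, -0.1275, -0.0703), dt=1.0 → body Δ=(-0.0419, -0.1261, -0.0703) → world pose (0.2032, -0.0248, -0.0422)
step 3: ξ=(vx,vy,ωz)=(0.1950, -0.0900, -0.5625), dt=0.5 → body Δ=(0.0899, -0.0580, -0.2812) → world pose (0.2906, -0.0866, -0.3234)

(0.2906, -0.0866, -0.3234)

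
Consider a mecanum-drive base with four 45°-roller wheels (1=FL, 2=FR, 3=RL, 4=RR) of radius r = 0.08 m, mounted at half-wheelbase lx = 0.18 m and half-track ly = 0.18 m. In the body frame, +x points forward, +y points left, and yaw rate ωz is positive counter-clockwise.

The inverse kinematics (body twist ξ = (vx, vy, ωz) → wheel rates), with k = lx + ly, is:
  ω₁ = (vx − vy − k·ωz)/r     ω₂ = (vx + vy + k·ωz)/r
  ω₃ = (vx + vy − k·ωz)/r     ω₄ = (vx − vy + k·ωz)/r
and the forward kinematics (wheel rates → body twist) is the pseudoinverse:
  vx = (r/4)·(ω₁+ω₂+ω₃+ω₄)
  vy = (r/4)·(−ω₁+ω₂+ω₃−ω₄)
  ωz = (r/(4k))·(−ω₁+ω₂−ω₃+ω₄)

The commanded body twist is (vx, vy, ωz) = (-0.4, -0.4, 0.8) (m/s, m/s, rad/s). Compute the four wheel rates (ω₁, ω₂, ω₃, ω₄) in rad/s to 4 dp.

k = lx + ly = 0.18 + 0.18 = 0.3600;  k·ωz = 0.3600·0.8 = 0.2880
ω₁ (FL) = (vx − vy − k·ωz)/r = -0.2880/0.08 = -3.6000
ω₂ (FR) = (vx + vy + k·ωz)/r = -0.5120/0.08 = -6.4000
ω₃ (RL) = (vx + vy − k·ωz)/r = -1.0880/0.08 = -13.6000
ω₄ (RR) = (vx − vy + k·ωz)/r = 0.2880/0.08 = 3.6000

(-3.6000, -6.4000, -13.6000, 3.6000)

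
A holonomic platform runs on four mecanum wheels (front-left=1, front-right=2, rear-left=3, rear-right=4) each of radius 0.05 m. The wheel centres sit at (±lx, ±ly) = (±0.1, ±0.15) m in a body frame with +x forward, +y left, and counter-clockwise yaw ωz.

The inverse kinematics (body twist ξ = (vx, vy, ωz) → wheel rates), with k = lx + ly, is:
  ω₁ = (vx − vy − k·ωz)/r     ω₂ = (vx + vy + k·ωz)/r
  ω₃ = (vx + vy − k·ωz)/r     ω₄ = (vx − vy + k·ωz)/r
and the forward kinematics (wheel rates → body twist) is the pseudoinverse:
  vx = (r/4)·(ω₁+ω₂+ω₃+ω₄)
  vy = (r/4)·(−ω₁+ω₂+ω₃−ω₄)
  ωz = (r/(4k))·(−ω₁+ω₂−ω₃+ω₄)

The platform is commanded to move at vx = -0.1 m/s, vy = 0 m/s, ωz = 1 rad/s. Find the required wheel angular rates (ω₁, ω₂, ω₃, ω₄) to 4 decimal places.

k = lx + ly = 0.1 + 0.15 = 0.2500;  k·ωz = 0.2500·1 = 0.2500
ω₁ (FL) = (vx − vy − k·ωz)/r = -0.3500/0.05 = -7.0000
ω₂ (FR) = (vx + vy + k·ωz)/r = 0.1500/0.05 = 3.0000
ω₃ (RL) = (vx + vy − k·ωz)/r = -0.3500/0.05 = -7.0000
ω₄ (RR) = (vx − vy + k·ωz)/r = 0.1500/0.05 = 3.0000

(-7.0000, 3.0000, -7.0000, 3.0000)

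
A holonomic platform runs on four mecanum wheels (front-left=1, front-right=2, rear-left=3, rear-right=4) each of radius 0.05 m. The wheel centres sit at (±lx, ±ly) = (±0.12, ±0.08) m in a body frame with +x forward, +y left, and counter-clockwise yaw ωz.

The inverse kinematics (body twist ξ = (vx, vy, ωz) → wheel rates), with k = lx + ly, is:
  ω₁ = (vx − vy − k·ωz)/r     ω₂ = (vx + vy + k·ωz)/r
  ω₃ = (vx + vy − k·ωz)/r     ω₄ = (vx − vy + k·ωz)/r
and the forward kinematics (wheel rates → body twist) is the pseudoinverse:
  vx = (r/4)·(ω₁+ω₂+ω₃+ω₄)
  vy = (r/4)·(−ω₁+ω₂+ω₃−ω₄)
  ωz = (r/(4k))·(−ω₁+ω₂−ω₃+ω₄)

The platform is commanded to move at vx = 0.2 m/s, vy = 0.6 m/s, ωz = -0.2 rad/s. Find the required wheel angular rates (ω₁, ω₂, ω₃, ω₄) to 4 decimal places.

(-7.2000, 15.2000, 16.8000, -8.8000)

k = lx + ly = 0.12 + 0.08 = 0.2000;  k·ωz = 0.2000·-0.2 = -0.0400
ω₁ (FL) = (vx − vy − k·ωz)/r = -0.3600/0.05 = -7.2000
ω₂ (FR) = (vx + vy + k·ωz)/r = 0.7600/0.05 = 15.2000
ω₃ (RL) = (vx + vy − k·ωz)/r = 0.8400/0.05 = 16.8000
ω₄ (RR) = (vx − vy + k·ωz)/r = -0.4400/0.05 = -8.8000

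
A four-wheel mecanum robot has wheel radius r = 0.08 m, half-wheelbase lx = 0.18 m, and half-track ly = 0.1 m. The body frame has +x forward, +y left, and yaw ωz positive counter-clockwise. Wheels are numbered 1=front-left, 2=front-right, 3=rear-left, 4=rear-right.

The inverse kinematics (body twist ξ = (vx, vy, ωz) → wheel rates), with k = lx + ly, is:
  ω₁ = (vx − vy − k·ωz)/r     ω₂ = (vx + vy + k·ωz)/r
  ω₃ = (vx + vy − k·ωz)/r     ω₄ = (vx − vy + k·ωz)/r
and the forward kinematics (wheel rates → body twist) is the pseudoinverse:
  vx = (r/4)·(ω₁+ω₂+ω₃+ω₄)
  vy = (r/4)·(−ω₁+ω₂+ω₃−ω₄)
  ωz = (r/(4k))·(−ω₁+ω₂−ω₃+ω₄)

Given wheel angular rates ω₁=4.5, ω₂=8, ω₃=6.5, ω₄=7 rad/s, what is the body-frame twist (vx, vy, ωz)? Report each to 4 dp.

k = lx + ly = 0.18 + 0.1 = 0.2800
ω₁+ω₂+ω₃+ω₄ = 26.0000  →  vx = (0.08/4)·26.0000 = 0.5200
−ω₁+ω₂+ω₃−ω₄ = 3.0000  →  vy = (0.08/4)·3.0000 = 0.0600
−ω₁+ω₂−ω₃+ω₄ = 4.0000  →  ωz = (0.08/1.1200)·4.0000 = 0.2857

(0.5200, 0.0600, 0.2857)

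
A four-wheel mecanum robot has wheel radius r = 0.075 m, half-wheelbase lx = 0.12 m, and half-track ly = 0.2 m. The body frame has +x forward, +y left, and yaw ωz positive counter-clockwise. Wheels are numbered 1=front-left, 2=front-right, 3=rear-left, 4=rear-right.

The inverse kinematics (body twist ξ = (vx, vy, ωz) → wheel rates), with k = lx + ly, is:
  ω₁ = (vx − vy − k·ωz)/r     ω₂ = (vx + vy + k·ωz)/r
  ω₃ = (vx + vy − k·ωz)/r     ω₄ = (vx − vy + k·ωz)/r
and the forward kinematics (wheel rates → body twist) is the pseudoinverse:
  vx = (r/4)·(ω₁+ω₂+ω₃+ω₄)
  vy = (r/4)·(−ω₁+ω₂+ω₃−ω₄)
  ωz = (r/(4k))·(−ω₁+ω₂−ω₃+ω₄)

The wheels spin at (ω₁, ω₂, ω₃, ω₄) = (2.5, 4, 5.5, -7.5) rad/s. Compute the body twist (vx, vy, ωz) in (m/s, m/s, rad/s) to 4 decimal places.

(0.0844, 0.2719, -0.6738)

k = lx + ly = 0.12 + 0.2 = 0.3200
ω₁+ω₂+ω₃+ω₄ = 4.5000  →  vx = (0.075/4)·4.5000 = 0.0844
−ω₁+ω₂+ω₃−ω₄ = 14.5000  →  vy = (0.075/4)·14.5000 = 0.2719
−ω₁+ω₂−ω₃+ω₄ = -11.5000  →  ωz = (0.075/1.2800)·-11.5000 = -0.6738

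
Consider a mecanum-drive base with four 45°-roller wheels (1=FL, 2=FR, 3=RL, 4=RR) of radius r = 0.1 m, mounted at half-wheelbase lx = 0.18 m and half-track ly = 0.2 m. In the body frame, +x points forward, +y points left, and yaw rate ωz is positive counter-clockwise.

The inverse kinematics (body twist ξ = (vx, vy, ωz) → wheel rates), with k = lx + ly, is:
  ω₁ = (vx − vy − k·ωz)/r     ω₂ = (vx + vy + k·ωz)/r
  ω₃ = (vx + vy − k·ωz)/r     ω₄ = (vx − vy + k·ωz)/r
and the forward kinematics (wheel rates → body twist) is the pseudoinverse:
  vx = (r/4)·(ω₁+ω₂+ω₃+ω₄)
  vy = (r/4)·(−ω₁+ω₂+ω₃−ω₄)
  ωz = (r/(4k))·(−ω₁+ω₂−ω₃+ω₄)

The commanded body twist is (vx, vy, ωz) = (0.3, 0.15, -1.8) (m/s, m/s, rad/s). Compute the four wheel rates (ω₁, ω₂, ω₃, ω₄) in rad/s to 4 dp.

(8.3400, -2.3400, 11.3400, -5.3400)

k = lx + ly = 0.18 + 0.2 = 0.3800;  k·ωz = 0.3800·-1.8 = -0.6840
ω₁ (FL) = (vx − vy − k·ωz)/r = 0.8340/0.1 = 8.3400
ω₂ (FR) = (vx + vy + k·ωz)/r = -0.2340/0.1 = -2.3400
ω₃ (RL) = (vx + vy − k·ωz)/r = 1.1340/0.1 = 11.3400
ω₄ (RR) = (vx − vy + k·ωz)/r = -0.5340/0.1 = -5.3400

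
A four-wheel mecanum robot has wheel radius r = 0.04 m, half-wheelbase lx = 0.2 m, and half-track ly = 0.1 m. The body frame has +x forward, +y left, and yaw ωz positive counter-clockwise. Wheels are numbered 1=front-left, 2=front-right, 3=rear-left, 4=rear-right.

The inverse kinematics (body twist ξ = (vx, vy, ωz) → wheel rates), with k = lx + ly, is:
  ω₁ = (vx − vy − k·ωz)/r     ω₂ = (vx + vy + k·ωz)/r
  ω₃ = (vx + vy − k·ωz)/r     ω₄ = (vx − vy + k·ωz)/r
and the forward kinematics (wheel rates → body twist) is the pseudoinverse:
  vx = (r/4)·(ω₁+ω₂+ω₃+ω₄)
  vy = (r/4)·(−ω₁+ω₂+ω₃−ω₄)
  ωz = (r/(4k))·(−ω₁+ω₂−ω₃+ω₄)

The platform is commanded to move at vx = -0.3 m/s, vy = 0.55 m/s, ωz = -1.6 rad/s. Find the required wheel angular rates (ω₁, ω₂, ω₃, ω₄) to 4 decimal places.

(-9.2500, -5.7500, 18.2500, -33.2500)

k = lx + ly = 0.2 + 0.1 = 0.3000;  k·ωz = 0.3000·-1.6 = -0.4800
ω₁ (FL) = (vx − vy − k·ωz)/r = -0.3700/0.04 = -9.2500
ω₂ (FR) = (vx + vy + k·ωz)/r = -0.2300/0.04 = -5.7500
ω₃ (RL) = (vx + vy − k·ωz)/r = 0.7300/0.04 = 18.2500
ω₄ (RR) = (vx − vy + k·ωz)/r = -1.3300/0.04 = -33.2500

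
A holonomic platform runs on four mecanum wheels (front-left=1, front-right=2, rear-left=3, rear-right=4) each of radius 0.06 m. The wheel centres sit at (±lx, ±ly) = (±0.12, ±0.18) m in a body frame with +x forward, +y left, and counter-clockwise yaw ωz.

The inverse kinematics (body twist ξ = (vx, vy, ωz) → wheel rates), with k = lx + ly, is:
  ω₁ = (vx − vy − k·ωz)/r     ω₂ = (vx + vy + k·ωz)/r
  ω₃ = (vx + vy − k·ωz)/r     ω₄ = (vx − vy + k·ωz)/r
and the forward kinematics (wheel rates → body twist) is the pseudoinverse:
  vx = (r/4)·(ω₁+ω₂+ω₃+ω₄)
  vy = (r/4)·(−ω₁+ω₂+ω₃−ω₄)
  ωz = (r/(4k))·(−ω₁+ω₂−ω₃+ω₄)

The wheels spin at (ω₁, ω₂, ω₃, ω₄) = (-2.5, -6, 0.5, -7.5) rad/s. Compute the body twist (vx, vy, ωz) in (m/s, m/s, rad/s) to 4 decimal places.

(-0.2325, 0.0675, -0.5750)

k = lx + ly = 0.12 + 0.18 = 0.3000
ω₁+ω₂+ω₃+ω₄ = -15.5000  →  vx = (0.06/4)·-15.5000 = -0.2325
−ω₁+ω₂+ω₃−ω₄ = 4.5000  →  vy = (0.06/4)·4.5000 = 0.0675
−ω₁+ω₂−ω₃+ω₄ = -11.5000  →  ωz = (0.06/1.2000)·-11.5000 = -0.5750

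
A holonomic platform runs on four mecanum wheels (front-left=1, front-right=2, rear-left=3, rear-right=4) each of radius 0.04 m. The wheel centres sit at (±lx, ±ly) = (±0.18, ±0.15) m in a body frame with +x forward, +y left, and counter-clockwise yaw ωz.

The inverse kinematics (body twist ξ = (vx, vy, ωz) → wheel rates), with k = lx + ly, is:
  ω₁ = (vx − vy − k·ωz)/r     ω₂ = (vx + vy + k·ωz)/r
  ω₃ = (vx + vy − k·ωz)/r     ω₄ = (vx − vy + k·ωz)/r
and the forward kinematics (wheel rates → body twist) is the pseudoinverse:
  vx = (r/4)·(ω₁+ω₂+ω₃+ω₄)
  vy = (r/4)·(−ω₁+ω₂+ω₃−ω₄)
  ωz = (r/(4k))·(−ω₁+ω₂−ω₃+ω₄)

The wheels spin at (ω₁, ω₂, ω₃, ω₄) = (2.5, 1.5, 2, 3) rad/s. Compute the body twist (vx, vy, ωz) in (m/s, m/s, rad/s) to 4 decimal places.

(0.0900, -0.0200, 0.0000)

k = lx + ly = 0.18 + 0.15 = 0.3300
ω₁+ω₂+ω₃+ω₄ = 9.0000  →  vx = (0.04/4)·9.0000 = 0.0900
−ω₁+ω₂+ω₃−ω₄ = -2.0000  →  vy = (0.04/4)·-2.0000 = -0.0200
−ω₁+ω₂−ω₃+ω₄ = 0.0000  →  ωz = (0.04/1.3200)·0.0000 = 0.0000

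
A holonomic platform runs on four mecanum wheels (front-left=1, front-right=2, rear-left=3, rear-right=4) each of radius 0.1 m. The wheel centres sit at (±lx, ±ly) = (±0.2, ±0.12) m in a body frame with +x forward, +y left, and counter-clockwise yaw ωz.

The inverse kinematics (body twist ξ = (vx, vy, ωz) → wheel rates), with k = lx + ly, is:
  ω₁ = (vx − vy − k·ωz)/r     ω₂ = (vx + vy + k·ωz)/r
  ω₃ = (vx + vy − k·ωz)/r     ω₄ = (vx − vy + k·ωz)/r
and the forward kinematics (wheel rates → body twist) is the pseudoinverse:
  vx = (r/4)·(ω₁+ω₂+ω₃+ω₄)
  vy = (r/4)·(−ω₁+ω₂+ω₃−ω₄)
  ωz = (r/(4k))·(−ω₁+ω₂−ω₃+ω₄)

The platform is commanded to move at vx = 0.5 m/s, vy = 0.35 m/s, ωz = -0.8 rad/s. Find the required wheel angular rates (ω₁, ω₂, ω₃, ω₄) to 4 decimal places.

(4.0600, 5.9400, 11.0600, -1.0600)

k = lx + ly = 0.2 + 0.12 = 0.3200;  k·ωz = 0.3200·-0.8 = -0.2560
ω₁ (FL) = (vx − vy − k·ωz)/r = 0.4060/0.1 = 4.0600
ω₂ (FR) = (vx + vy + k·ωz)/r = 0.5940/0.1 = 5.9400
ω₃ (RL) = (vx + vy − k·ωz)/r = 1.1060/0.1 = 11.0600
ω₄ (RR) = (vx − vy + k·ωz)/r = -0.1060/0.1 = -1.0600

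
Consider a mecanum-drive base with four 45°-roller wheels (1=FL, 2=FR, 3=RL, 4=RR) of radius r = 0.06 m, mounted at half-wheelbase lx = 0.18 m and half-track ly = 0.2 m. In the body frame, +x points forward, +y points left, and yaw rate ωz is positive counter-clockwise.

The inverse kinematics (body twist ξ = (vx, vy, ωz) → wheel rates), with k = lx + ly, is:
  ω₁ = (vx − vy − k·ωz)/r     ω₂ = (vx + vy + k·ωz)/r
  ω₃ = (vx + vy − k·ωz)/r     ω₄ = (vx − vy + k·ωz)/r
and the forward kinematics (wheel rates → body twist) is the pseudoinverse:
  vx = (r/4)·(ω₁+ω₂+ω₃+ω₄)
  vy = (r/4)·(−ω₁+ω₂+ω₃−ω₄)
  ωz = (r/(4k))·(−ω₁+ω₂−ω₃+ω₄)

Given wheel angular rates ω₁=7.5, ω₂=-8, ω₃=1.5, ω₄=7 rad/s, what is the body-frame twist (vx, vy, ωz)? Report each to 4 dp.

(0.1200, -0.3150, -0.3947)

k = lx + ly = 0.18 + 0.2 = 0.3800
ω₁+ω₂+ω₃+ω₄ = 8.0000  →  vx = (0.06/4)·8.0000 = 0.1200
−ω₁+ω₂+ω₃−ω₄ = -21.0000  →  vy = (0.06/4)·-21.0000 = -0.3150
−ω₁+ω₂−ω₃+ω₄ = -10.0000  →  ωz = (0.06/1.5200)·-10.0000 = -0.3947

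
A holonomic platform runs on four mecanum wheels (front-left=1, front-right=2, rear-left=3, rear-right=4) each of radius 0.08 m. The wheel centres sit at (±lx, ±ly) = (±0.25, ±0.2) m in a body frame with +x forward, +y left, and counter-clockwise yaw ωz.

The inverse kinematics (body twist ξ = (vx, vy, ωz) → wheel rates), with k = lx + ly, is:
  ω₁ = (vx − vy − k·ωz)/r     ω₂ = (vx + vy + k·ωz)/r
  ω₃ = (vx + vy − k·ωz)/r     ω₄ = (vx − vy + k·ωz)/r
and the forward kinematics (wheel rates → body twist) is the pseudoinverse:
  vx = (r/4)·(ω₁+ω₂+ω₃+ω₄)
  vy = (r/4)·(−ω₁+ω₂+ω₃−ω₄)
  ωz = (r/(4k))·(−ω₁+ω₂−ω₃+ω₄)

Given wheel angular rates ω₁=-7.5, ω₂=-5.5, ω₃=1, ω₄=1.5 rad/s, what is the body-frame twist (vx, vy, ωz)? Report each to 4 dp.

(-0.2100, 0.0300, 0.1111)

k = lx + ly = 0.25 + 0.2 = 0.4500
ω₁+ω₂+ω₃+ω₄ = -10.5000  →  vx = (0.08/4)·-10.5000 = -0.2100
−ω₁+ω₂+ω₃−ω₄ = 1.5000  →  vy = (0.08/4)·1.5000 = 0.0300
−ω₁+ω₂−ω₃+ω₄ = 2.5000  →  ωz = (0.08/1.8000)·2.5000 = 0.1111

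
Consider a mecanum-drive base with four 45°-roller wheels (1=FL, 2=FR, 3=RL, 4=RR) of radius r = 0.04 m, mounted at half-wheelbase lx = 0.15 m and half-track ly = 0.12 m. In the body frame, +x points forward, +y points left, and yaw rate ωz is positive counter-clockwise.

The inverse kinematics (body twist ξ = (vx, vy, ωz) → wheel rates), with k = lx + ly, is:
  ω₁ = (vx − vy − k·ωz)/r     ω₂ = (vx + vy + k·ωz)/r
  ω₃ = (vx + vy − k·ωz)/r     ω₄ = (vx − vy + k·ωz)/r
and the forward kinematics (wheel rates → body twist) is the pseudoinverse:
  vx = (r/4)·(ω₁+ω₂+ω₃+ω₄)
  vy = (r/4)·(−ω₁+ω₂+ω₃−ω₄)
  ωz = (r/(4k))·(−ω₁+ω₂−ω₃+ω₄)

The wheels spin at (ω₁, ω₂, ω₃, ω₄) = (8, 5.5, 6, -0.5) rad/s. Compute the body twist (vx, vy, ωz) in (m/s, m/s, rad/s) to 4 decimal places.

(0.1900, 0.0400, -0.3333)

k = lx + ly = 0.15 + 0.12 = 0.2700
ω₁+ω₂+ω₃+ω₄ = 19.0000  →  vx = (0.04/4)·19.0000 = 0.1900
−ω₁+ω₂+ω₃−ω₄ = 4.0000  →  vy = (0.04/4)·4.0000 = 0.0400
−ω₁+ω₂−ω₃+ω₄ = -9.0000  →  ωz = (0.04/1.0800)·-9.0000 = -0.3333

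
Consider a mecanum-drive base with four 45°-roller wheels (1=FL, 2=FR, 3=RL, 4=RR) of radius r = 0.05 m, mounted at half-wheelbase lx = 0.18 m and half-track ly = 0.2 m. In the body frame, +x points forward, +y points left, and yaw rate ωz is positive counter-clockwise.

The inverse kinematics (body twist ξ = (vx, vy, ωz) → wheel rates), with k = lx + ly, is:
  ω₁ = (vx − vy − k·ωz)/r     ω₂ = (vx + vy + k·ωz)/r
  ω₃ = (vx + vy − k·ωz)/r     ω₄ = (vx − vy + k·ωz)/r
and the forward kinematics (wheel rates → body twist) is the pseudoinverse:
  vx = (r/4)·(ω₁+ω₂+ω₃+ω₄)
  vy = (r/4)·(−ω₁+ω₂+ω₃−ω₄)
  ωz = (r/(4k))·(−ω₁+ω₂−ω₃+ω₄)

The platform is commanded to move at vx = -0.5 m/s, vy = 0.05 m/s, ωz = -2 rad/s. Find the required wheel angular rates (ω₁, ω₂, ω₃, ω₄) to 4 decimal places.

k = lx + ly = 0.18 + 0.2 = 0.3800;  k·ωz = 0.3800·-2 = -0.7600
ω₁ (FL) = (vx − vy − k·ωz)/r = 0.2100/0.05 = 4.2000
ω₂ (FR) = (vx + vy + k·ωz)/r = -1.2100/0.05 = -24.2000
ω₃ (RL) = (vx + vy − k·ωz)/r = 0.3100/0.05 = 6.2000
ω₄ (RR) = (vx − vy + k·ωz)/r = -1.3100/0.05 = -26.2000

(4.2000, -24.2000, 6.2000, -26.2000)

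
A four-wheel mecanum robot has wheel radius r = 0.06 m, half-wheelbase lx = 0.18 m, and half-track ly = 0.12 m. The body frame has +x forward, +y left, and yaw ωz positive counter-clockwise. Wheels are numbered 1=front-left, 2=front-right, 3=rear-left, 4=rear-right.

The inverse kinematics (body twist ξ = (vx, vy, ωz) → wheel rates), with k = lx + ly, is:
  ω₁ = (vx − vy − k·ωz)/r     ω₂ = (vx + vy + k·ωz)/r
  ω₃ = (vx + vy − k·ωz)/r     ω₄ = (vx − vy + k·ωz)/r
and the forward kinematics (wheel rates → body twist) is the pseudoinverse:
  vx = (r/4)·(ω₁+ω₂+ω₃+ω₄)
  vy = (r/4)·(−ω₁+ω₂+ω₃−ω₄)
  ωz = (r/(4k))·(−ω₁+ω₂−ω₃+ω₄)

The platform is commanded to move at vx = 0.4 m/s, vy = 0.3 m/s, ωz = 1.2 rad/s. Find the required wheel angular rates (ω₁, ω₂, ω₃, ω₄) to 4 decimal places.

k = lx + ly = 0.18 + 0.12 = 0.3000;  k·ωz = 0.3000·1.2 = 0.3600
ω₁ (FL) = (vx − vy − k·ωz)/r = -0.2600/0.06 = -4.3333
ω₂ (FR) = (vx + vy + k·ωz)/r = 1.0600/0.06 = 17.6667
ω₃ (RL) = (vx + vy − k·ωz)/r = 0.3400/0.06 = 5.6667
ω₄ (RR) = (vx − vy + k·ωz)/r = 0.4600/0.06 = 7.6667

(-4.3333, 17.6667, 5.6667, 7.6667)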